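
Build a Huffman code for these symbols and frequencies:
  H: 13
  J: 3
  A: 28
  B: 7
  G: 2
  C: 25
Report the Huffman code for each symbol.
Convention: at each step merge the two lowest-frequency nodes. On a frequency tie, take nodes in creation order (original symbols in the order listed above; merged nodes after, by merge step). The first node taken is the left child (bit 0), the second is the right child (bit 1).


Huffman tree construction:
Step 1: Merge G(2) + J(3) = 5
Step 2: Merge (G+J)(5) + B(7) = 12
Step 3: Merge ((G+J)+B)(12) + H(13) = 25
Step 4: Merge C(25) + (((G+J)+B)+H)(25) = 50
Step 5: Merge A(28) + (C+(((G+J)+B)+H))(50) = 78
Read each symbol's code off the tree from the root (left child = 0, right child = 1).

Codes:
  H: 111 (length 3)
  J: 11001 (length 5)
  A: 0 (length 1)
  B: 1101 (length 4)
  G: 11000 (length 5)
  C: 10 (length 2)
Average code length: 170/78 = 2.1795 bits/symbol


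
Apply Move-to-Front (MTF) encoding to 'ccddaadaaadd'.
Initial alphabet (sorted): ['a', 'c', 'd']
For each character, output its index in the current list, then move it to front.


MTF encoding:
'c': index 1 in ['a', 'c', 'd'] -> ['c', 'a', 'd']
'c': index 0 in ['c', 'a', 'd'] -> ['c', 'a', 'd']
'd': index 2 in ['c', 'a', 'd'] -> ['d', 'c', 'a']
'd': index 0 in ['d', 'c', 'a'] -> ['d', 'c', 'a']
'a': index 2 in ['d', 'c', 'a'] -> ['a', 'd', 'c']
'a': index 0 in ['a', 'd', 'c'] -> ['a', 'd', 'c']
'd': index 1 in ['a', 'd', 'c'] -> ['d', 'a', 'c']
'a': index 1 in ['d', 'a', 'c'] -> ['a', 'd', 'c']
'a': index 0 in ['a', 'd', 'c'] -> ['a', 'd', 'c']
'a': index 0 in ['a', 'd', 'c'] -> ['a', 'd', 'c']
'd': index 1 in ['a', 'd', 'c'] -> ['d', 'a', 'c']
'd': index 0 in ['d', 'a', 'c'] -> ['d', 'a', 'c']


Output: [1, 0, 2, 0, 2, 0, 1, 1, 0, 0, 1, 0]


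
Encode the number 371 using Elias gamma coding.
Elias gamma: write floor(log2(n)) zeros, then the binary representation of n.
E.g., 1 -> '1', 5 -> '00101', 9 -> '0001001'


num_bits = floor(log2(371)) + 1 = 9
leading_zeros = num_bits - 1 = 8
binary(371) = 101110011

Elias gamma(371) = '00000000' + '101110011' = 00000000101110011 (17 bits)


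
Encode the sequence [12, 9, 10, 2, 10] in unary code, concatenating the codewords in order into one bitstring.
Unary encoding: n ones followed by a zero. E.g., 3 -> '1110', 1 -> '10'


Encode each number as n ones followed by a terminating 0:
  12 -> 1111111111110 (13 bits)
  9 -> 1111111110 (10 bits)
  10 -> 11111111110 (11 bits)
  2 -> 110 (3 bits)
  10 -> 11111111110 (11 bits)
Total length = 13 + 10 + 11 + 3 + 11 = 48 bits.

Unary([12, 9, 10, 2, 10]) = 111111111111011111111101111111111011011111111110 (48 bits)


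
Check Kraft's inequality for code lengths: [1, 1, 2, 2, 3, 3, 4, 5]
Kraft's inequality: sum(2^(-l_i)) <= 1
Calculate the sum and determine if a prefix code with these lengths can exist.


Sum = 2^(-1) + 2^(-1) + 2^(-2) + 2^(-2) + 2^(-3) + 2^(-3) + 2^(-4) + 2^(-5)
    = 0.5 + 0.5 + 0.25 + 0.25 + 0.125 + 0.125 + 0.0625 + 0.03125
    = 59/32 = 1.84375
Since 1.84375 > 1, Kraft's inequality is NOT satisfied.
A prefix code with these lengths CANNOT exist.

Kraft sum = 1.84375. Not satisfied.


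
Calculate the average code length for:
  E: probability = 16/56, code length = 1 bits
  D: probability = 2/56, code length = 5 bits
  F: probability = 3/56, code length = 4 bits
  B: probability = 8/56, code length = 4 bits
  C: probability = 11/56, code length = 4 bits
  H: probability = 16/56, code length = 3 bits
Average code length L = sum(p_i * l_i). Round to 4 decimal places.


Weighted contributions p_i * l_i:
  E: (16/56) * 1 = 16/56
  D: (2/56) * 5 = 10/56
  F: (3/56) * 4 = 12/56
  B: (8/56) * 4 = 32/56
  C: (11/56) * 4 = 44/56
  H: (16/56) * 3 = 48/56
Sum = (16 + 10 + 12 + 32 + 44 + 48)/56 = 162/56

L = 162/56 = 2.8929 bits/symbol


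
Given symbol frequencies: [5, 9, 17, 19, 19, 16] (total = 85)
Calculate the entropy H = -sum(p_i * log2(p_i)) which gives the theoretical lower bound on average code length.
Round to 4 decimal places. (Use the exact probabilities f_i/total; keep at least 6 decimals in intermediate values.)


Per-symbol terms -p_i * log2(p_i) with p_i = f_i/85:
  p = 5/85 = 0.058824: log2(p) = -4.087463, -p*log2(p) = 0.240439
  p = 9/85 = 0.105882: log2(p) = -3.239466, -p*log2(p) = 0.343002
  p = 17/85 = 0.200000: log2(p) = -2.321928, -p*log2(p) = 0.464386
  p = 19/85 = 0.223529: log2(p) = -2.161463, -p*log2(p) = 0.483151
  p = 19/85 = 0.223529: log2(p) = -2.161463, -p*log2(p) = 0.483151
  p = 16/85 = 0.188235: log2(p) = -2.409391, -p*log2(p) = 0.453532
H = 0.240439 + 0.343002 + 0.464386 + 0.483151 + 0.483151 + 0.453532 = 2.467661

H = 2.4677 bits/symbol


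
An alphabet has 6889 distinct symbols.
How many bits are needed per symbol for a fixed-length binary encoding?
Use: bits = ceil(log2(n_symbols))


log2(6889) = 12.7501
Bracket: 2^12 = 4096 < 6889 <= 2^13 = 8192
So ceil(log2(6889)) = 13

bits = ceil(log2(6889)) = ceil(12.7501) = 13 bits


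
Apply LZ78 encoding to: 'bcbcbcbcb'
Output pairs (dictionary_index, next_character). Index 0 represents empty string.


LZ78 encoding steps:
Dictionary: {0: ''}
Step 1: w='' (idx 0), next='b' -> output (0, 'b'), add 'b' as idx 1
Step 2: w='' (idx 0), next='c' -> output (0, 'c'), add 'c' as idx 2
Step 3: w='b' (idx 1), next='c' -> output (1, 'c'), add 'bc' as idx 3
Step 4: w='bc' (idx 3), next='b' -> output (3, 'b'), add 'bcb' as idx 4
Step 5: w='c' (idx 2), next='b' -> output (2, 'b'), add 'cb' as idx 5


Encoded: [(0, 'b'), (0, 'c'), (1, 'c'), (3, 'b'), (2, 'b')]


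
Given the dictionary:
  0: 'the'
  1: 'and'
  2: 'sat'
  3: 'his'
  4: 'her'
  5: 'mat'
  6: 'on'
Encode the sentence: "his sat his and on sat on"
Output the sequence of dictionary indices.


Look up each word in the dictionary:
  'his' -> 3
  'sat' -> 2
  'his' -> 3
  'and' -> 1
  'on' -> 6
  'sat' -> 2
  'on' -> 6

Encoded: [3, 2, 3, 1, 6, 2, 6]


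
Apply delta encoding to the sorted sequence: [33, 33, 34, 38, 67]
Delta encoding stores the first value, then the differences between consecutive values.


First value: 33
Deltas:
  33 - 33 = 0
  34 - 33 = 1
  38 - 34 = 4
  67 - 38 = 29


Delta encoded: [33, 0, 1, 4, 29]


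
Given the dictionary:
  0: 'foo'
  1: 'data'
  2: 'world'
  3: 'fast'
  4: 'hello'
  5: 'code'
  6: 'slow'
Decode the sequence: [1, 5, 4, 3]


Look up each index in the dictionary:
  1 -> 'data'
  5 -> 'code'
  4 -> 'hello'
  3 -> 'fast'

Decoded: "data code hello fast"


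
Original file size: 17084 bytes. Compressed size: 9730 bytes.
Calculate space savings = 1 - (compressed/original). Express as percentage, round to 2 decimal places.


ratio = compressed/original = 9730/17084 = 0.569539
savings = 1 - ratio = 1 - 0.569539 = 0.430461
as a percentage: 0.430461 * 100 = 43.05%

Space savings = 1 - 9730/17084 = 43.05%


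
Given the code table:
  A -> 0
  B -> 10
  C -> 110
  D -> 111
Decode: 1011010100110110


Decoding:
10 -> B
110 -> C
10 -> B
10 -> B
0 -> A
110 -> C
110 -> C


Result: BCBBACC


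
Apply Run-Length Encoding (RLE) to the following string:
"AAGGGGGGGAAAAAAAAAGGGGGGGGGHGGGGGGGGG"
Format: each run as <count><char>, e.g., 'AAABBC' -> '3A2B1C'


Scanning runs left to right:
  i=0: run of 'A' x 2 -> '2A'
  i=2: run of 'G' x 7 -> '7G'
  i=9: run of 'A' x 9 -> '9A'
  i=18: run of 'G' x 9 -> '9G'
  i=27: run of 'H' x 1 -> '1H'
  i=28: run of 'G' x 9 -> '9G'

RLE = 2A7G9A9G1H9G


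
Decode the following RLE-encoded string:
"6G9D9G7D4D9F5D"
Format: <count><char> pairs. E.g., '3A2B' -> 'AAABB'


Expanding each <count><char> pair:
  6G -> 'GGGGGG'
  9D -> 'DDDDDDDDD'
  9G -> 'GGGGGGGGG'
  7D -> 'DDDDDDD'
  4D -> 'DDDD'
  9F -> 'FFFFFFFFF'
  5D -> 'DDDDD'

Decoded = GGGGGGDDDDDDDDDGGGGGGGGGDDDDDDDDDDDFFFFFFFFFDDDDD


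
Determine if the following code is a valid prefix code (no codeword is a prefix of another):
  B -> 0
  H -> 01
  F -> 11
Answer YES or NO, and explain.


Checking each pair (does one codeword prefix another?):
  B='0' vs H='01': prefix -- VIOLATION

NO -- this is NOT a valid prefix code. B (0) is a prefix of H (01).


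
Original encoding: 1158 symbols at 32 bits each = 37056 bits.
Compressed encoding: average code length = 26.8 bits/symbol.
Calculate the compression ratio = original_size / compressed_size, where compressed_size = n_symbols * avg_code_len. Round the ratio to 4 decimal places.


original_size = n_symbols * orig_bits = 1158 * 32 = 37056 bits
compressed_size = n_symbols * avg_code_len = 1158 * 26.8 = 31034.4 bits
ratio = original_size / compressed_size = 37056 / 31034.4 = 1.194

Compression ratio = 1.194


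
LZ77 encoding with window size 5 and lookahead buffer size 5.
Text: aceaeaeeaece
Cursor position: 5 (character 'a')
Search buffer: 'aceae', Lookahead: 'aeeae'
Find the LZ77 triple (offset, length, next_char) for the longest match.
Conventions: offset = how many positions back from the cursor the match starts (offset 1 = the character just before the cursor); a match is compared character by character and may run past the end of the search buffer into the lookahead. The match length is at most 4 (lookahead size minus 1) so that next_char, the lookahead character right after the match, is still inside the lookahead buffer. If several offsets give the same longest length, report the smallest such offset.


Try each offset into the search buffer:
  offset=1 (pos 4, char 'e'): match length 0
  offset=2 (pos 3, char 'a'): match length 2
  offset=3 (pos 2, char 'e'): match length 0
  offset=4 (pos 1, char 'c'): match length 0
  offset=5 (pos 0, char 'a'): match length 1
Longest match has length 2 at offset 2.
next_char = character at position 5 + 2 = 7 -> 'e'

Best match: offset=2, length=2 (matching 'ae' starting at position 3)
LZ77 triple: (2, 2, 'e')


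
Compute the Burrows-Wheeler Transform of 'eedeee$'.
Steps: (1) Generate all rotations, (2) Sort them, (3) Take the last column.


Rotations (sorted):
  0: $eedeee -> last char: e
  1: deee$ee -> last char: e
  2: e$eedee -> last char: e
  3: edeee$e -> last char: e
  4: ee$eede -> last char: e
  5: eedeee$ -> last char: $
  6: eee$eed -> last char: d


BWT = eeeee$d


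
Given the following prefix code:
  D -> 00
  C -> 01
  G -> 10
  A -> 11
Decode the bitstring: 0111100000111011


Decoding step by step:
Bits 01 -> C
Bits 11 -> A
Bits 10 -> G
Bits 00 -> D
Bits 00 -> D
Bits 11 -> A
Bits 10 -> G
Bits 11 -> A


Decoded message: CAGDDAGA


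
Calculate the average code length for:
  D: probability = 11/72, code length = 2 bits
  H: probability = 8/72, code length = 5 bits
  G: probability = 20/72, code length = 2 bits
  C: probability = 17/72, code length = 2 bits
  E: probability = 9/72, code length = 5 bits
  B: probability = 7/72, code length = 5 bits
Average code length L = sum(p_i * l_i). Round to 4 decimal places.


Weighted contributions p_i * l_i:
  D: (11/72) * 2 = 22/72
  H: (8/72) * 5 = 40/72
  G: (20/72) * 2 = 40/72
  C: (17/72) * 2 = 34/72
  E: (9/72) * 5 = 45/72
  B: (7/72) * 5 = 35/72
Sum = (22 + 40 + 40 + 34 + 45 + 35)/72 = 216/72

L = 216/72 = 3.0000 bits/symbol


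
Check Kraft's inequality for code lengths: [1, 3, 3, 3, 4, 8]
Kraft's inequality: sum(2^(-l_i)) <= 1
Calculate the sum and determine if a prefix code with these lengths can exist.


Sum = 2^(-1) + 2^(-3) + 2^(-3) + 2^(-3) + 2^(-4) + 2^(-8)
    = 0.5 + 0.125 + 0.125 + 0.125 + 0.0625 + 0.00390625
    = 241/256 = 0.94140625
Since 0.94140625 <= 1, Kraft's inequality IS satisfied.
A prefix code with these lengths CAN exist.

Kraft sum = 0.94140625. Satisfied.


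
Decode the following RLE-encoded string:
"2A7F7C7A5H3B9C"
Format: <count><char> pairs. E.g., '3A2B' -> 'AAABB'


Expanding each <count><char> pair:
  2A -> 'AA'
  7F -> 'FFFFFFF'
  7C -> 'CCCCCCC'
  7A -> 'AAAAAAA'
  5H -> 'HHHHH'
  3B -> 'BBB'
  9C -> 'CCCCCCCCC'

Decoded = AAFFFFFFFCCCCCCCAAAAAAAHHHHHBBBCCCCCCCCC


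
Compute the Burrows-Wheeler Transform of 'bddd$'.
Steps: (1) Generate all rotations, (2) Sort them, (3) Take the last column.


Rotations (sorted):
  0: $bddd -> last char: d
  1: bddd$ -> last char: $
  2: d$bdd -> last char: d
  3: dd$bd -> last char: d
  4: ddd$b -> last char: b


BWT = d$ddb


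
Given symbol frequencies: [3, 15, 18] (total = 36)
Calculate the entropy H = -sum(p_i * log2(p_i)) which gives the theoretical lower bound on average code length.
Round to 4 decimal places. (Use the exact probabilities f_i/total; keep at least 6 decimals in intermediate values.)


Per-symbol terms -p_i * log2(p_i) with p_i = f_i/36:
  p = 3/36 = 0.083333: log2(p) = -3.584963, -p*log2(p) = 0.298747
  p = 15/36 = 0.416667: log2(p) = -1.263034, -p*log2(p) = 0.526264
  p = 18/36 = 0.500000: log2(p) = -1.000000, -p*log2(p) = 0.500000
H = 0.298747 + 0.526264 + 0.500000 = 1.325011

H = 1.325 bits/symbol


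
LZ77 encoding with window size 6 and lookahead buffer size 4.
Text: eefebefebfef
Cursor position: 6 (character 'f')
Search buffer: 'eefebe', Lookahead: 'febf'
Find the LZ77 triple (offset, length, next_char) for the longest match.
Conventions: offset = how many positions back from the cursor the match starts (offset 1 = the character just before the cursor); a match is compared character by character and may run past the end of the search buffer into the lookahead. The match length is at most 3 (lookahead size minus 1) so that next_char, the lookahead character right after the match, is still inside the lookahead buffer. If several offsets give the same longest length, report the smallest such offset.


Try each offset into the search buffer:
  offset=1 (pos 5, char 'e'): match length 0
  offset=2 (pos 4, char 'b'): match length 0
  offset=3 (pos 3, char 'e'): match length 0
  offset=4 (pos 2, char 'f'): match length 3
  offset=5 (pos 1, char 'e'): match length 0
  offset=6 (pos 0, char 'e'): match length 0
Longest match has length 3 at offset 4.
next_char = character at position 6 + 3 = 9 -> 'f'

Best match: offset=4, length=3 (matching 'feb' starting at position 2)
LZ77 triple: (4, 3, 'f')


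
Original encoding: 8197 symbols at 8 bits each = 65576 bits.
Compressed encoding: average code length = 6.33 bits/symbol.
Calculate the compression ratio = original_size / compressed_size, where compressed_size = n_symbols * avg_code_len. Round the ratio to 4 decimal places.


original_size = n_symbols * orig_bits = 8197 * 8 = 65576 bits
compressed_size = n_symbols * avg_code_len = 8197 * 6.33 = 51887.01 bits
ratio = original_size / compressed_size = 65576 / 51887.01 = 1.2638

Compression ratio = 1.2638


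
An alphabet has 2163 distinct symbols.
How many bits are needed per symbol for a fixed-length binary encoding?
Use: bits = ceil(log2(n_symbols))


log2(2163) = 11.0788
Bracket: 2^11 = 2048 < 2163 <= 2^12 = 4096
So ceil(log2(2163)) = 12

bits = ceil(log2(2163)) = ceil(11.0788) = 12 bits


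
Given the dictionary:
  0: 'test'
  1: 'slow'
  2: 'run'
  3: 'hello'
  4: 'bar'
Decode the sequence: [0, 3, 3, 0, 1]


Look up each index in the dictionary:
  0 -> 'test'
  3 -> 'hello'
  3 -> 'hello'
  0 -> 'test'
  1 -> 'slow'

Decoded: "test hello hello test slow"


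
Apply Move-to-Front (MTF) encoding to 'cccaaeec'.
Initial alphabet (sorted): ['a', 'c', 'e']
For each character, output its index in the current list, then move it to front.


MTF encoding:
'c': index 1 in ['a', 'c', 'e'] -> ['c', 'a', 'e']
'c': index 0 in ['c', 'a', 'e'] -> ['c', 'a', 'e']
'c': index 0 in ['c', 'a', 'e'] -> ['c', 'a', 'e']
'a': index 1 in ['c', 'a', 'e'] -> ['a', 'c', 'e']
'a': index 0 in ['a', 'c', 'e'] -> ['a', 'c', 'e']
'e': index 2 in ['a', 'c', 'e'] -> ['e', 'a', 'c']
'e': index 0 in ['e', 'a', 'c'] -> ['e', 'a', 'c']
'c': index 2 in ['e', 'a', 'c'] -> ['c', 'e', 'a']


Output: [1, 0, 0, 1, 0, 2, 0, 2]


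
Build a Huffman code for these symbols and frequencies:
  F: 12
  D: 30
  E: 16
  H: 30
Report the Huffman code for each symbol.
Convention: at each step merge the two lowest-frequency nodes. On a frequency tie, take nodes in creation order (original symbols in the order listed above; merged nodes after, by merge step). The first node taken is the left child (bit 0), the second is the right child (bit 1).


Huffman tree construction:
Step 1: Merge F(12) + E(16) = 28
Step 2: Merge (F+E)(28) + D(30) = 58
Step 3: Merge H(30) + ((F+E)+D)(58) = 88
Read each symbol's code off the tree from the root (left child = 0, right child = 1).

Codes:
  F: 100 (length 3)
  D: 11 (length 2)
  E: 101 (length 3)
  H: 0 (length 1)
Average code length: 174/88 = 1.9773 bits/symbol


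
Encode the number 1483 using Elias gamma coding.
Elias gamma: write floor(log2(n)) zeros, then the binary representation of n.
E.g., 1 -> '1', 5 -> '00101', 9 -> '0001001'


num_bits = floor(log2(1483)) + 1 = 11
leading_zeros = num_bits - 1 = 10
binary(1483) = 10111001011

Elias gamma(1483) = '0000000000' + '10111001011' = 000000000010111001011 (21 bits)


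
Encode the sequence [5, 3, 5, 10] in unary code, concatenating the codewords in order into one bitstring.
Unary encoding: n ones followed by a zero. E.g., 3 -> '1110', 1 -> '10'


Encode each number as n ones followed by a terminating 0:
  5 -> 111110 (6 bits)
  3 -> 1110 (4 bits)
  5 -> 111110 (6 bits)
  10 -> 11111111110 (11 bits)
Total length = 6 + 4 + 6 + 11 = 27 bits.

Unary([5, 3, 5, 10]) = 111110111011111011111111110 (27 bits)


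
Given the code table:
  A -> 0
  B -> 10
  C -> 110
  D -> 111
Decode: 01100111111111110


Decoding:
0 -> A
110 -> C
0 -> A
111 -> D
111 -> D
111 -> D
110 -> C


Result: ACADDDC


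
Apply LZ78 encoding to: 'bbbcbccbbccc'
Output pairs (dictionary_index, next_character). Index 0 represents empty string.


LZ78 encoding steps:
Dictionary: {0: ''}
Step 1: w='' (idx 0), next='b' -> output (0, 'b'), add 'b' as idx 1
Step 2: w='b' (idx 1), next='b' -> output (1, 'b'), add 'bb' as idx 2
Step 3: w='' (idx 0), next='c' -> output (0, 'c'), add 'c' as idx 3
Step 4: w='b' (idx 1), next='c' -> output (1, 'c'), add 'bc' as idx 4
Step 5: w='c' (idx 3), next='b' -> output (3, 'b'), add 'cb' as idx 5
Step 6: w='bc' (idx 4), next='c' -> output (4, 'c'), add 'bcc' as idx 6
Step 7: w='c' (idx 3), end of input -> output (3, '')


Encoded: [(0, 'b'), (1, 'b'), (0, 'c'), (1, 'c'), (3, 'b'), (4, 'c'), (3, '')]


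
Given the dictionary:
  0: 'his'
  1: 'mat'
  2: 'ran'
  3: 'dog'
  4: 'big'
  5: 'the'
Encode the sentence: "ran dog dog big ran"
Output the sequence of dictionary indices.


Look up each word in the dictionary:
  'ran' -> 2
  'dog' -> 3
  'dog' -> 3
  'big' -> 4
  'ran' -> 2

Encoded: [2, 3, 3, 4, 2]


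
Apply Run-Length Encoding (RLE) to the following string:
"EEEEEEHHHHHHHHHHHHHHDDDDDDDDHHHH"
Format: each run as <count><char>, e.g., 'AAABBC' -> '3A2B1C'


Scanning runs left to right:
  i=0: run of 'E' x 6 -> '6E'
  i=6: run of 'H' x 14 -> '14H'
  i=20: run of 'D' x 8 -> '8D'
  i=28: run of 'H' x 4 -> '4H'

RLE = 6E14H8D4H


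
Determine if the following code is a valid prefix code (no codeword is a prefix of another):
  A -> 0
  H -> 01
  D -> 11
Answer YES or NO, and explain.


Checking each pair (does one codeword prefix another?):
  A='0' vs H='01': prefix -- VIOLATION

NO -- this is NOT a valid prefix code. A (0) is a prefix of H (01).


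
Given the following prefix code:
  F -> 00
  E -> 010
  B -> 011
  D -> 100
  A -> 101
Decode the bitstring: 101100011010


Decoding step by step:
Bits 101 -> A
Bits 100 -> D
Bits 011 -> B
Bits 010 -> E


Decoded message: ADBE


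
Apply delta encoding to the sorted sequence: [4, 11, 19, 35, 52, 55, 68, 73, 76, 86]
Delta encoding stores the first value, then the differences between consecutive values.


First value: 4
Deltas:
  11 - 4 = 7
  19 - 11 = 8
  35 - 19 = 16
  52 - 35 = 17
  55 - 52 = 3
  68 - 55 = 13
  73 - 68 = 5
  76 - 73 = 3
  86 - 76 = 10


Delta encoded: [4, 7, 8, 16, 17, 3, 13, 5, 3, 10]


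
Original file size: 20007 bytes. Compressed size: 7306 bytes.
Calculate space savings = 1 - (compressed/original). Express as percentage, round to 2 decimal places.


ratio = compressed/original = 7306/20007 = 0.365172
savings = 1 - ratio = 1 - 0.365172 = 0.634828
as a percentage: 0.634828 * 100 = 63.48%

Space savings = 1 - 7306/20007 = 63.48%


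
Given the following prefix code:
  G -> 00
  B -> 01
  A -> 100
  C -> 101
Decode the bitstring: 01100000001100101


Decoding step by step:
Bits 01 -> B
Bits 100 -> A
Bits 00 -> G
Bits 00 -> G
Bits 01 -> B
Bits 100 -> A
Bits 101 -> C


Decoded message: BAGGBAC


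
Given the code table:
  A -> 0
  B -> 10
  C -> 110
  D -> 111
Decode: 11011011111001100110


Decoding:
110 -> C
110 -> C
111 -> D
110 -> C
0 -> A
110 -> C
0 -> A
110 -> C


Result: CCDCACAC


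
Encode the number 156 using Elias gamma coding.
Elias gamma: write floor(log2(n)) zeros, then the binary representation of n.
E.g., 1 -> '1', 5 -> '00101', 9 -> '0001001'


num_bits = floor(log2(156)) + 1 = 8
leading_zeros = num_bits - 1 = 7
binary(156) = 10011100

Elias gamma(156) = '0000000' + '10011100' = 000000010011100 (15 bits)


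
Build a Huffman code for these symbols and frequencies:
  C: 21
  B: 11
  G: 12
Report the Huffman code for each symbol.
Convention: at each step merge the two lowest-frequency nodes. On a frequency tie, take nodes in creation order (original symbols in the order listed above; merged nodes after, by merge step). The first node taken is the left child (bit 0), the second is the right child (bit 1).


Huffman tree construction:
Step 1: Merge B(11) + G(12) = 23
Step 2: Merge C(21) + (B+G)(23) = 44
Read each symbol's code off the tree from the root (left child = 0, right child = 1).

Codes:
  C: 0 (length 1)
  B: 10 (length 2)
  G: 11 (length 2)
Average code length: 67/44 = 1.5227 bits/symbol


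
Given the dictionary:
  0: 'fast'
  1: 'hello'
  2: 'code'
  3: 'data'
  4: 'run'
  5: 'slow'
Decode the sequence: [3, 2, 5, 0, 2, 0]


Look up each index in the dictionary:
  3 -> 'data'
  2 -> 'code'
  5 -> 'slow'
  0 -> 'fast'
  2 -> 'code'
  0 -> 'fast'

Decoded: "data code slow fast code fast"


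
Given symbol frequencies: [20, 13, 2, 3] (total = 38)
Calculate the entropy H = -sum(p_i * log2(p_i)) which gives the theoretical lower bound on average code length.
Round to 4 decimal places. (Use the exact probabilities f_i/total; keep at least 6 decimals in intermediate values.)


Per-symbol terms -p_i * log2(p_i) with p_i = f_i/38:
  p = 20/38 = 0.526316: log2(p) = -0.925999, -p*log2(p) = 0.487368
  p = 13/38 = 0.342105: log2(p) = -1.547488, -p*log2(p) = 0.529404
  p = 2/38 = 0.052632: log2(p) = -4.247928, -p*log2(p) = 0.223575
  p = 3/38 = 0.078947: log2(p) = -3.662965, -p*log2(p) = 0.289181
H = 0.487368 + 0.529404 + 0.223575 + 0.289181 = 1.529528

H = 1.5295 bits/symbol


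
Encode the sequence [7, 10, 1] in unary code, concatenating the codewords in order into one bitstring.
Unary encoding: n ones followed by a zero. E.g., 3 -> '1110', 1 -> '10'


Encode each number as n ones followed by a terminating 0:
  7 -> 11111110 (8 bits)
  10 -> 11111111110 (11 bits)
  1 -> 10 (2 bits)
Total length = 8 + 11 + 2 = 21 bits.

Unary([7, 10, 1]) = 111111101111111111010 (21 bits)


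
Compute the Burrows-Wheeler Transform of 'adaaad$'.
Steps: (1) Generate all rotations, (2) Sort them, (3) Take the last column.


Rotations (sorted):
  0: $adaaad -> last char: d
  1: aaad$ad -> last char: d
  2: aad$ada -> last char: a
  3: ad$adaa -> last char: a
  4: adaaad$ -> last char: $
  5: d$adaaa -> last char: a
  6: daaad$a -> last char: a


BWT = ddaa$aa


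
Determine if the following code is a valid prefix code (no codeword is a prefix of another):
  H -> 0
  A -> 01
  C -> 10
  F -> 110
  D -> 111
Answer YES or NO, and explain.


Checking each pair (does one codeword prefix another?):
  H='0' vs A='01': prefix -- VIOLATION

NO -- this is NOT a valid prefix code. H (0) is a prefix of A (01).


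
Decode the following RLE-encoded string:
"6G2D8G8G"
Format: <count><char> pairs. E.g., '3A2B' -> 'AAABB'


Expanding each <count><char> pair:
  6G -> 'GGGGGG'
  2D -> 'DD'
  8G -> 'GGGGGGGG'
  8G -> 'GGGGGGGG'

Decoded = GGGGGGDDGGGGGGGGGGGGGGGG


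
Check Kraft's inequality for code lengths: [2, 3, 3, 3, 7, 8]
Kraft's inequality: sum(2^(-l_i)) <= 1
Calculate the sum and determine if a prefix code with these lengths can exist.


Sum = 2^(-2) + 2^(-3) + 2^(-3) + 2^(-3) + 2^(-7) + 2^(-8)
    = 0.25 + 0.125 + 0.125 + 0.125 + 0.0078125 + 0.00390625
    = 163/256 = 0.63671875
Since 0.63671875 <= 1, Kraft's inequality IS satisfied.
A prefix code with these lengths CAN exist.

Kraft sum = 0.63671875. Satisfied.


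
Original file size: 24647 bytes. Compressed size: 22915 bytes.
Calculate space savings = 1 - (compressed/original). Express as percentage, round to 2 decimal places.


ratio = compressed/original = 22915/24647 = 0.929728
savings = 1 - ratio = 1 - 0.929728 = 0.070272
as a percentage: 0.070272 * 100 = 7.03%

Space savings = 1 - 22915/24647 = 7.03%


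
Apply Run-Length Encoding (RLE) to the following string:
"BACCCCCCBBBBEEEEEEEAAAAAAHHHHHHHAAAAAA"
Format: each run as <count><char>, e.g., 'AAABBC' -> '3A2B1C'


Scanning runs left to right:
  i=0: run of 'B' x 1 -> '1B'
  i=1: run of 'A' x 1 -> '1A'
  i=2: run of 'C' x 6 -> '6C'
  i=8: run of 'B' x 4 -> '4B'
  i=12: run of 'E' x 7 -> '7E'
  i=19: run of 'A' x 6 -> '6A'
  i=25: run of 'H' x 7 -> '7H'
  i=32: run of 'A' x 6 -> '6A'

RLE = 1B1A6C4B7E6A7H6A


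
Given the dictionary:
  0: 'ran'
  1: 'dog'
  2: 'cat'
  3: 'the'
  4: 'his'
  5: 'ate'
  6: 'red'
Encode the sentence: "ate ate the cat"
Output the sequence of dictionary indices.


Look up each word in the dictionary:
  'ate' -> 5
  'ate' -> 5
  'the' -> 3
  'cat' -> 2

Encoded: [5, 5, 3, 2]


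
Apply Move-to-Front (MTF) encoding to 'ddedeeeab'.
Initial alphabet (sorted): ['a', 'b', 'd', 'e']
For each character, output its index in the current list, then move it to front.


MTF encoding:
'd': index 2 in ['a', 'b', 'd', 'e'] -> ['d', 'a', 'b', 'e']
'd': index 0 in ['d', 'a', 'b', 'e'] -> ['d', 'a', 'b', 'e']
'e': index 3 in ['d', 'a', 'b', 'e'] -> ['e', 'd', 'a', 'b']
'd': index 1 in ['e', 'd', 'a', 'b'] -> ['d', 'e', 'a', 'b']
'e': index 1 in ['d', 'e', 'a', 'b'] -> ['e', 'd', 'a', 'b']
'e': index 0 in ['e', 'd', 'a', 'b'] -> ['e', 'd', 'a', 'b']
'e': index 0 in ['e', 'd', 'a', 'b'] -> ['e', 'd', 'a', 'b']
'a': index 2 in ['e', 'd', 'a', 'b'] -> ['a', 'e', 'd', 'b']
'b': index 3 in ['a', 'e', 'd', 'b'] -> ['b', 'a', 'e', 'd']


Output: [2, 0, 3, 1, 1, 0, 0, 2, 3]


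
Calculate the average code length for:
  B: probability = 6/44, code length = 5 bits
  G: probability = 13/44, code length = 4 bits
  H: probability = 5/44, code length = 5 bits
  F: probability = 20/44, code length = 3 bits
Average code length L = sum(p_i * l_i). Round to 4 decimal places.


Weighted contributions p_i * l_i:
  B: (6/44) * 5 = 30/44
  G: (13/44) * 4 = 52/44
  H: (5/44) * 5 = 25/44
  F: (20/44) * 3 = 60/44
Sum = (30 + 52 + 25 + 60)/44 = 167/44

L = 167/44 = 3.7955 bits/symbol


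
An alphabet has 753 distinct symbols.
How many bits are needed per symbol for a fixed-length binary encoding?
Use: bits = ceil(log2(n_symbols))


log2(753) = 9.5565
Bracket: 2^9 = 512 < 753 <= 2^10 = 1024
So ceil(log2(753)) = 10

bits = ceil(log2(753)) = ceil(9.5565) = 10 bits


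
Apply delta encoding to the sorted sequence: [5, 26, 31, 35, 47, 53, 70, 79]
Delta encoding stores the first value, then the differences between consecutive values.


First value: 5
Deltas:
  26 - 5 = 21
  31 - 26 = 5
  35 - 31 = 4
  47 - 35 = 12
  53 - 47 = 6
  70 - 53 = 17
  79 - 70 = 9


Delta encoded: [5, 21, 5, 4, 12, 6, 17, 9]


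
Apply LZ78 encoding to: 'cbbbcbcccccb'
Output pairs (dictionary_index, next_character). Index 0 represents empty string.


LZ78 encoding steps:
Dictionary: {0: ''}
Step 1: w='' (idx 0), next='c' -> output (0, 'c'), add 'c' as idx 1
Step 2: w='' (idx 0), next='b' -> output (0, 'b'), add 'b' as idx 2
Step 3: w='b' (idx 2), next='b' -> output (2, 'b'), add 'bb' as idx 3
Step 4: w='c' (idx 1), next='b' -> output (1, 'b'), add 'cb' as idx 4
Step 5: w='c' (idx 1), next='c' -> output (1, 'c'), add 'cc' as idx 5
Step 6: w='cc' (idx 5), next='c' -> output (5, 'c'), add 'ccc' as idx 6
Step 7: w='b' (idx 2), end of input -> output (2, '')


Encoded: [(0, 'c'), (0, 'b'), (2, 'b'), (1, 'b'), (1, 'c'), (5, 'c'), (2, '')]


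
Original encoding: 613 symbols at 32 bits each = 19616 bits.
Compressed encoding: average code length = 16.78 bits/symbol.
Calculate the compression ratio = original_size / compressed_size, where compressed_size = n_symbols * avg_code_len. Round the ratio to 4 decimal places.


original_size = n_symbols * orig_bits = 613 * 32 = 19616 bits
compressed_size = n_symbols * avg_code_len = 613 * 16.78 = 10286.14 bits
ratio = original_size / compressed_size = 19616 / 10286.14 = 1.907

Compression ratio = 1.907


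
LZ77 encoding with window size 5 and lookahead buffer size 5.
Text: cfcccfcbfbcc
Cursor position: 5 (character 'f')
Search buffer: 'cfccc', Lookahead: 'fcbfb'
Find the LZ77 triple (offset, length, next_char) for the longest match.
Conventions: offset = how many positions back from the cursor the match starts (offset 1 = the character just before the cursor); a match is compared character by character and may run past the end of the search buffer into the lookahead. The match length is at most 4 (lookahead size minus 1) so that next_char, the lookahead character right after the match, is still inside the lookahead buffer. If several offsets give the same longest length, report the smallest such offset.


Try each offset into the search buffer:
  offset=1 (pos 4, char 'c'): match length 0
  offset=2 (pos 3, char 'c'): match length 0
  offset=3 (pos 2, char 'c'): match length 0
  offset=4 (pos 1, char 'f'): match length 2
  offset=5 (pos 0, char 'c'): match length 0
Longest match has length 2 at offset 4.
next_char = character at position 5 + 2 = 7 -> 'b'

Best match: offset=4, length=2 (matching 'fc' starting at position 1)
LZ77 triple: (4, 2, 'b')


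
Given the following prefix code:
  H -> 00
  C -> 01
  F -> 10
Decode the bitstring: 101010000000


Decoding step by step:
Bits 10 -> F
Bits 10 -> F
Bits 10 -> F
Bits 00 -> H
Bits 00 -> H
Bits 00 -> H


Decoded message: FFFHHH


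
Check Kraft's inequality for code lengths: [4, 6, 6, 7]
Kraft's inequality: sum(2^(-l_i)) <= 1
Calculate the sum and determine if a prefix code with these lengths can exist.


Sum = 2^(-4) + 2^(-6) + 2^(-6) + 2^(-7)
    = 0.0625 + 0.015625 + 0.015625 + 0.0078125
    = 13/128 = 0.1015625
Since 0.1015625 <= 1, Kraft's inequality IS satisfied.
A prefix code with these lengths CAN exist.

Kraft sum = 0.1015625. Satisfied.


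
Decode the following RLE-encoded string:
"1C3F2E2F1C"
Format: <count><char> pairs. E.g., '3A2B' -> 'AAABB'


Expanding each <count><char> pair:
  1C -> 'C'
  3F -> 'FFF'
  2E -> 'EE'
  2F -> 'FF'
  1C -> 'C'

Decoded = CFFFEEFFC


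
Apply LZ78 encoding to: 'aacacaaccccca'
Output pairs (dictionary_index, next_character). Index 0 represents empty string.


LZ78 encoding steps:
Dictionary: {0: ''}
Step 1: w='' (idx 0), next='a' -> output (0, 'a'), add 'a' as idx 1
Step 2: w='a' (idx 1), next='c' -> output (1, 'c'), add 'ac' as idx 2
Step 3: w='ac' (idx 2), next='a' -> output (2, 'a'), add 'aca' as idx 3
Step 4: w='ac' (idx 2), next='c' -> output (2, 'c'), add 'acc' as idx 4
Step 5: w='' (idx 0), next='c' -> output (0, 'c'), add 'c' as idx 5
Step 6: w='c' (idx 5), next='c' -> output (5, 'c'), add 'cc' as idx 6
Step 7: w='a' (idx 1), end of input -> output (1, '')


Encoded: [(0, 'a'), (1, 'c'), (2, 'a'), (2, 'c'), (0, 'c'), (5, 'c'), (1, '')]


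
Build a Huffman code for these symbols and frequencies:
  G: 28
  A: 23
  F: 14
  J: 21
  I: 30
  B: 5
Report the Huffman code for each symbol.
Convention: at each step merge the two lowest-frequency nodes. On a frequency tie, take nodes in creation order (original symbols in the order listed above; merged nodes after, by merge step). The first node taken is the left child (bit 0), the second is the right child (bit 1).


Huffman tree construction:
Step 1: Merge B(5) + F(14) = 19
Step 2: Merge (B+F)(19) + J(21) = 40
Step 3: Merge A(23) + G(28) = 51
Step 4: Merge I(30) + ((B+F)+J)(40) = 70
Step 5: Merge (A+G)(51) + (I+((B+F)+J))(70) = 121
Read each symbol's code off the tree from the root (left child = 0, right child = 1).

Codes:
  G: 01 (length 2)
  A: 00 (length 2)
  F: 1101 (length 4)
  J: 111 (length 3)
  I: 10 (length 2)
  B: 1100 (length 4)
Average code length: 301/121 = 2.4876 bits/symbol


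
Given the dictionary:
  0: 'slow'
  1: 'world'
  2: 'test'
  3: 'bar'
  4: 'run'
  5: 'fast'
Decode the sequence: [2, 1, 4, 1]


Look up each index in the dictionary:
  2 -> 'test'
  1 -> 'world'
  4 -> 'run'
  1 -> 'world'

Decoded: "test world run world"


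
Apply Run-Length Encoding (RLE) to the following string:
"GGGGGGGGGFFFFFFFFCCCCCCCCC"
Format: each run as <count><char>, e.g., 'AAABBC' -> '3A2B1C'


Scanning runs left to right:
  i=0: run of 'G' x 9 -> '9G'
  i=9: run of 'F' x 8 -> '8F'
  i=17: run of 'C' x 9 -> '9C'

RLE = 9G8F9C


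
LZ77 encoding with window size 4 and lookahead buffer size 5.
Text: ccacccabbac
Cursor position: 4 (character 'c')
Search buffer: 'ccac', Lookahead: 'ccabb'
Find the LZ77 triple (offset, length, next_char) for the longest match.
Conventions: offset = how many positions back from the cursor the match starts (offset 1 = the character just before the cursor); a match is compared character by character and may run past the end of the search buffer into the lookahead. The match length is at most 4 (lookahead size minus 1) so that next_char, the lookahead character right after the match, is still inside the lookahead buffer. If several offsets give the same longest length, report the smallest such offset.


Try each offset into the search buffer:
  offset=1 (pos 3, char 'c'): match length 2
  offset=2 (pos 2, char 'a'): match length 0
  offset=3 (pos 1, char 'c'): match length 1
  offset=4 (pos 0, char 'c'): match length 3
Longest match has length 3 at offset 4.
next_char = character at position 4 + 3 = 7 -> 'b'

Best match: offset=4, length=3 (matching 'cca' starting at position 0)
LZ77 triple: (4, 3, 'b')


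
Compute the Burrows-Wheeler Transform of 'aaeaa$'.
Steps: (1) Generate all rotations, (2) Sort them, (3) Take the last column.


Rotations (sorted):
  0: $aaeaa -> last char: a
  1: a$aaea -> last char: a
  2: aa$aae -> last char: e
  3: aaeaa$ -> last char: $
  4: aeaa$a -> last char: a
  5: eaa$aa -> last char: a


BWT = aae$aa


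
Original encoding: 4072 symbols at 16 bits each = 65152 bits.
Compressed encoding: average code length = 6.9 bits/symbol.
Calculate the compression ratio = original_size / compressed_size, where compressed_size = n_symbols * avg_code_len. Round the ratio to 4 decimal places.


original_size = n_symbols * orig_bits = 4072 * 16 = 65152 bits
compressed_size = n_symbols * avg_code_len = 4072 * 6.9 = 28096.8 bits
ratio = original_size / compressed_size = 65152 / 28096.8 = 2.3188

Compression ratio = 2.3188


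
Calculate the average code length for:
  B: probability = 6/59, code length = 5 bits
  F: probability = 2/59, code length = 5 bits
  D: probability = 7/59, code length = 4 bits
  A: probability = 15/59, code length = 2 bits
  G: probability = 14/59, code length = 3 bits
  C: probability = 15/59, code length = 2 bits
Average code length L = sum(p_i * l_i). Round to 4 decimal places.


Weighted contributions p_i * l_i:
  B: (6/59) * 5 = 30/59
  F: (2/59) * 5 = 10/59
  D: (7/59) * 4 = 28/59
  A: (15/59) * 2 = 30/59
  G: (14/59) * 3 = 42/59
  C: (15/59) * 2 = 30/59
Sum = (30 + 10 + 28 + 30 + 42 + 30)/59 = 170/59

L = 170/59 = 2.8814 bits/symbol


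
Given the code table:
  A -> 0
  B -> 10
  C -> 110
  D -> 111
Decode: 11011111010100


Decoding:
110 -> C
111 -> D
110 -> C
10 -> B
10 -> B
0 -> A


Result: CDCBBA


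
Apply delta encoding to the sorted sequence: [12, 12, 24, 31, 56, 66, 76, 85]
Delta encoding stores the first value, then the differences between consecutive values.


First value: 12
Deltas:
  12 - 12 = 0
  24 - 12 = 12
  31 - 24 = 7
  56 - 31 = 25
  66 - 56 = 10
  76 - 66 = 10
  85 - 76 = 9


Delta encoded: [12, 0, 12, 7, 25, 10, 10, 9]


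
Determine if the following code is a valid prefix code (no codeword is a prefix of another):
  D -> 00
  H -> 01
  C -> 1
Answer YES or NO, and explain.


Checking each pair (does one codeword prefix another?):
  D='00' vs H='01': no prefix
  D='00' vs C='1': no prefix
  H='01' vs D='00': no prefix
  H='01' vs C='1': no prefix
  C='1' vs D='00': no prefix
  C='1' vs H='01': no prefix
No violation found over all pairs.

YES -- this is a valid prefix code. No codeword is a prefix of any other codeword.


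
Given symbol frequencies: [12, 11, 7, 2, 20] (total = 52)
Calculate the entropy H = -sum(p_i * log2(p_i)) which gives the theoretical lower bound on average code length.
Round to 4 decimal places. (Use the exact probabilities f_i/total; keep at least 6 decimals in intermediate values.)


Per-symbol terms -p_i * log2(p_i) with p_i = f_i/52:
  p = 12/52 = 0.230769: log2(p) = -2.115477, -p*log2(p) = 0.488187
  p = 11/52 = 0.211538: log2(p) = -2.241008, -p*log2(p) = 0.474059
  p = 7/52 = 0.134615: log2(p) = -2.893085, -p*log2(p) = 0.389454
  p = 2/52 = 0.038462: log2(p) = -4.700440, -p*log2(p) = 0.180786
  p = 20/52 = 0.384615: log2(p) = -1.378512, -p*log2(p) = 0.530197
H = 0.488187 + 0.474059 + 0.389454 + 0.180786 + 0.530197 = 2.062683

H = 2.0627 bits/symbol


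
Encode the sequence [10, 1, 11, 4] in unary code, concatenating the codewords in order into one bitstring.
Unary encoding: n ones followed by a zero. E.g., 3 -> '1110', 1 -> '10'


Encode each number as n ones followed by a terminating 0:
  10 -> 11111111110 (11 bits)
  1 -> 10 (2 bits)
  11 -> 111111111110 (12 bits)
  4 -> 11110 (5 bits)
Total length = 11 + 2 + 12 + 5 = 30 bits.

Unary([10, 1, 11, 4]) = 111111111101011111111111011110 (30 bits)


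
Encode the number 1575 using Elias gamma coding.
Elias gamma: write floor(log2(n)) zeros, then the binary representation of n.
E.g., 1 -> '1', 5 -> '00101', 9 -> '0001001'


num_bits = floor(log2(1575)) + 1 = 11
leading_zeros = num_bits - 1 = 10
binary(1575) = 11000100111

Elias gamma(1575) = '0000000000' + '11000100111' = 000000000011000100111 (21 bits)


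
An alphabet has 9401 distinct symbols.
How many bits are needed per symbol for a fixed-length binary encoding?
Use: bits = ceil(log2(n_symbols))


log2(9401) = 13.1986
Bracket: 2^13 = 8192 < 9401 <= 2^14 = 16384
So ceil(log2(9401)) = 14

bits = ceil(log2(9401)) = ceil(13.1986) = 14 bits


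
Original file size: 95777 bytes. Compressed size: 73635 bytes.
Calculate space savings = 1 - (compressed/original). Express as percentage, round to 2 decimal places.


ratio = compressed/original = 73635/95777 = 0.768817
savings = 1 - ratio = 1 - 0.768817 = 0.231183
as a percentage: 0.231183 * 100 = 23.12%

Space savings = 1 - 73635/95777 = 23.12%


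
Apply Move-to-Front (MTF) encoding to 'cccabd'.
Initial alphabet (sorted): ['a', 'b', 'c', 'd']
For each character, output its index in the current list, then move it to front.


MTF encoding:
'c': index 2 in ['a', 'b', 'c', 'd'] -> ['c', 'a', 'b', 'd']
'c': index 0 in ['c', 'a', 'b', 'd'] -> ['c', 'a', 'b', 'd']
'c': index 0 in ['c', 'a', 'b', 'd'] -> ['c', 'a', 'b', 'd']
'a': index 1 in ['c', 'a', 'b', 'd'] -> ['a', 'c', 'b', 'd']
'b': index 2 in ['a', 'c', 'b', 'd'] -> ['b', 'a', 'c', 'd']
'd': index 3 in ['b', 'a', 'c', 'd'] -> ['d', 'b', 'a', 'c']


Output: [2, 0, 0, 1, 2, 3]


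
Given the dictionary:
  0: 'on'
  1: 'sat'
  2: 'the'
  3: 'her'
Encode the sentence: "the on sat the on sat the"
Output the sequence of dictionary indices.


Look up each word in the dictionary:
  'the' -> 2
  'on' -> 0
  'sat' -> 1
  'the' -> 2
  'on' -> 0
  'sat' -> 1
  'the' -> 2

Encoded: [2, 0, 1, 2, 0, 1, 2]


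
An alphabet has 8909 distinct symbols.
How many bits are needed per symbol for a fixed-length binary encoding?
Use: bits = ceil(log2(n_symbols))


log2(8909) = 13.121
Bracket: 2^13 = 8192 < 8909 <= 2^14 = 16384
So ceil(log2(8909)) = 14

bits = ceil(log2(8909)) = ceil(13.121) = 14 bits
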